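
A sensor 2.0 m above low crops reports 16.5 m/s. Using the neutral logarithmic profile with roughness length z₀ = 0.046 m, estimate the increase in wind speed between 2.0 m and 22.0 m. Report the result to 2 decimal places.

Log law: V₂ = V₁ · ln(z₂/z₀)/ln(z₁/z₀) = 16.5 × 6.1702/3.7723 = 26.9885 m/s
ΔV = 26.9885 − 16.5 = 10.4885 m/s

10.49 m/s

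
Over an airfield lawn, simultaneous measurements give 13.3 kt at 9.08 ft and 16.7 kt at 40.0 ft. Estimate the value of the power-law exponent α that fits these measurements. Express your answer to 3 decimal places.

α ≈ 0.154

Power law: V₂/V₁ = (z₂/z₁)^α ⇒ α = ln(V₂/V₁) / ln(z₂/z₁)
α = ln(16.7/13.3) / ln(40.0/9.08) = ln(1.2556) / ln(4.4053)
  = 0.22764 / 1.48281 = 0.15352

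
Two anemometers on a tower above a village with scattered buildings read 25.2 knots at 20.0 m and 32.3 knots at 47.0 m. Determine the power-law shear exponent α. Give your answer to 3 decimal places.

α ≈ 0.291

Power law: V₂/V₁ = (z₂/z₁)^α ⇒ α = ln(V₂/V₁) / ln(z₂/z₁)
α = ln(32.3/25.2) / ln(47.0/20.0) = ln(1.2817) / ln(2.3500)
  = 0.24822 / 0.85442 = 0.29052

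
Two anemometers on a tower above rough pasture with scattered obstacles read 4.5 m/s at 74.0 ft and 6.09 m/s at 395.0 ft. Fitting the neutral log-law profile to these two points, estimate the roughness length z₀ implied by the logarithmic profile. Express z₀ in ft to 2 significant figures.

Log law: V(z) ∝ ln(z/z₀). With r = V₁/V₂ = 4.5/6.09 = 0.73892,
r · ln(z₂/z₀) = ln(z₁/z₀) ⇒ ln z₀ = (ln z₁ − r·ln z₂)/(1 − r)
ln z₀ = (4.30407 − 0.73892×5.97889) / 0.26108 = -0.4360
z₀ = exp(-0.4360) = 0.6466 ft

z₀ ≈ 0.65 ft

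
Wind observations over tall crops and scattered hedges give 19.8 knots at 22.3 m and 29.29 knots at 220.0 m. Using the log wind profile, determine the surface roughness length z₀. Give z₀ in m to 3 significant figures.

Log law: V(z) ∝ ln(z/z₀). With r = V₁/V₂ = 19.8/29.29 = 0.67600,
r · ln(z₂/z₀) = ln(z₁/z₀) ⇒ ln z₀ = (ln z₁ − r·ln z₂)/(1 − r)
ln z₀ = (3.10459 − 0.67600×5.39363) / 0.32400 = -1.6713
z₀ = exp(-1.6713) = 0.1880 m

z₀ ≈ 0.188 m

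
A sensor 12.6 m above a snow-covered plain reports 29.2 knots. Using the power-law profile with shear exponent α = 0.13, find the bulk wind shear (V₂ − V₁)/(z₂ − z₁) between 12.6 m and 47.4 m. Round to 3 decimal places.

Power law: V₂ = V₁ · (z₂/z₁)^α = 29.2 × (3.7619)^0.13 = 34.6885 knots
ΔV/Δz = (34.6885 − 29.2)/(47.4 − 12.6) = 5.4885/34.8000 = 0.15772 knots/m

0.158 knots/m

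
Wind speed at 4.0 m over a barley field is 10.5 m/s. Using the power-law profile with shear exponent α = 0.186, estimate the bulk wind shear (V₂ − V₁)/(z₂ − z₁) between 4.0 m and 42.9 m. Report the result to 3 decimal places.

Power law: V₂ = V₁ · (z₂/z₁)^α = 10.5 × (10.7250)^0.186 = 16.3246 m/s
ΔV/Δz = (16.3246 − 10.5)/(42.9 − 4.0) = 5.8246/38.9000 = 0.14973 m/s/m

0.150 m/s/m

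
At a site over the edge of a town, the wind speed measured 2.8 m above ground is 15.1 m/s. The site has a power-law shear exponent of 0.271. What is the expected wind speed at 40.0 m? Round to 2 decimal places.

Power-law profile: V₂ = V₁ · (z₂/z₁)^α
V₂ = 15.1 × (40.0/2.8)^0.271 = 15.1 × (14.2857)^0.271
    = 15.1 × 2.0558 = 31.0424 m/s

31.04 m/s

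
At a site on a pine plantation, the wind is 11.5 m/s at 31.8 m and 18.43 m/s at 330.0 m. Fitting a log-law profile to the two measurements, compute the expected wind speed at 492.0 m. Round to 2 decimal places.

Log law: V ∝ ln(z/z₀). From the pair, with r = V₁/V₂ = 0.62398,
ln z₀ = (ln z₁ − r·ln z₂)/(1 − r) = (3.4595 − 0.62398×5.7991)/0.37602 = -0.4230 → z₀ = 0.6551 m
V₃ = V₁ · ln(z₃/z₀)/ln(z₁/z₀) = 11.5 × 6.6215/3.8825 = 19.6130 m/s

19.61 m/s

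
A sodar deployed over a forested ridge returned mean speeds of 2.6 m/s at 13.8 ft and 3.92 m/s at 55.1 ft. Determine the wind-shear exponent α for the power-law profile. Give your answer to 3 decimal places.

Power law: V₂/V₁ = (z₂/z₁)^α ⇒ α = ln(V₂/V₁) / ln(z₂/z₁)
α = ln(3.92/2.6) / ln(55.1/13.8) = ln(1.5077) / ln(3.9928)
  = 0.41058 / 1.38448 = 0.29656

α ≈ 0.297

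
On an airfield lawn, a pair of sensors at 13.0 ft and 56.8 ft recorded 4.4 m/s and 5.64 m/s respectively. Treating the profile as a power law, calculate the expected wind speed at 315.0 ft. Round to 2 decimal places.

First find α: α = ln(V₂/V₁)/ln(z₂/z₁) = ln(5.64/4.4)/ln(56.8/13.0) = 0.24828/1.47459 = 0.1684
Extrapolate from 56.8 ft to 315.0 ft: V₃ = 5.64 × (315.0/56.8)^0.1684 = 5.64 × 1.3343 = 7.5256 m/s

7.53 m/s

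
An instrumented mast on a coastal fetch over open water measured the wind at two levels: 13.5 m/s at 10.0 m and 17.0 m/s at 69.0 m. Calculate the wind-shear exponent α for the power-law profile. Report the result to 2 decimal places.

Power law: V₂/V₁ = (z₂/z₁)^α ⇒ α = ln(V₂/V₁) / ln(z₂/z₁)
α = ln(17.0/13.5) / ln(69.0/10.0) = ln(1.2593) / ln(6.9000)
  = 0.23052 / 1.93152 = 0.11935

α ≈ 0.12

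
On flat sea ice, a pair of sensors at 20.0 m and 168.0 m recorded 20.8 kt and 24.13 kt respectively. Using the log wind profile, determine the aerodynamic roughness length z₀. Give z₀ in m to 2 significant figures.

z₀ ≈ 0.000034 m

Log law: V(z) ∝ ln(z/z₀). With r = V₁/V₂ = 20.8/24.13 = 0.86200,
r · ln(z₂/z₀) = ln(z₁/z₀) ⇒ ln z₀ = (ln z₁ − r·ln z₂)/(1 − r)
ln z₀ = (2.99573 − 0.86200×5.12396) / 0.13800 = -10.2977
z₀ = exp(-10.2977) = 0.00003371 m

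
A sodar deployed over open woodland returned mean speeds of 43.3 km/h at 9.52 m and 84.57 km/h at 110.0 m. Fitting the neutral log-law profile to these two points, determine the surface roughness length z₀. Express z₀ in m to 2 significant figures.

Log law: V(z) ∝ ln(z/z₀). With r = V₁/V₂ = 43.3/84.57 = 0.51200,
r · ln(z₂/z₀) = ln(z₁/z₀) ⇒ ln z₀ = (ln z₁ − r·ln z₂)/(1 − r)
ln z₀ = (2.25339 − 0.51200×4.70048) / 0.48800 = -0.3141
z₀ = exp(-0.3141) = 0.7305 m

z₀ ≈ 0.73 m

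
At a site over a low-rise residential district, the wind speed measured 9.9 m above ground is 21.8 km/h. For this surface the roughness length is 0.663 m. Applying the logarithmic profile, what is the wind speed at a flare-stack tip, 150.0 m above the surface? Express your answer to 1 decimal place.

Log law: V(z) ∝ ln(z/z₀), so V₂/V₁ = ln(z₂/z₀) / ln(z₁/z₀).
ln(150.0/0.663) = 5.4216, ln(9.9/0.663) = 2.7035
V₂ = 21.8 × 5.4216/2.7035 = 21.8 × 2.0054 = 43.7176 km/h

43.7 km/h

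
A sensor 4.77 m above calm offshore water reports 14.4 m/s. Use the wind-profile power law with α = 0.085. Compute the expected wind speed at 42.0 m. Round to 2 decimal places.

17.32 m/s

Power-law profile: V₂ = V₁ · (z₂/z₁)^α
V₂ = 14.4 × (42.0/4.77)^0.085 = 14.4 × (8.8050)^0.085
    = 14.4 × 1.2031 = 17.3247 m/s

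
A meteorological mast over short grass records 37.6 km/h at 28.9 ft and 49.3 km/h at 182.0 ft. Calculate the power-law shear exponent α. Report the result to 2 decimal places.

α ≈ 0.15

Power law: V₂/V₁ = (z₂/z₁)^α ⇒ α = ln(V₂/V₁) / ln(z₂/z₁)
α = ln(49.3/37.6) / ln(182.0/28.9) = ln(1.3112) / ln(6.2976)
  = 0.27092 / 1.84017 = 0.14723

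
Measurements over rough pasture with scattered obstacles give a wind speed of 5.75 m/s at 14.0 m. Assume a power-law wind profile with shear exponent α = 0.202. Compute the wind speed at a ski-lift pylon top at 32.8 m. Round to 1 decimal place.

Power-law profile: V₂ = V₁ · (z₂/z₁)^α
V₂ = 5.75 × (32.8/14.0)^0.202 = 5.75 × (2.3429)^0.202
    = 5.75 × 1.1877 = 6.8290 m/s

6.8 m/s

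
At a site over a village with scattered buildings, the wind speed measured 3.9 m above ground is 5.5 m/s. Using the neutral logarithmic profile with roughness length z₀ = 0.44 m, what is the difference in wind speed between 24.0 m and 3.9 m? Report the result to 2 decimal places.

Log law: V₂ = V₁ · ln(z₂/z₀)/ln(z₁/z₀) = 5.5 × 3.9990/2.1820 = 10.0803 m/s
ΔV = 10.0803 − 5.5 = 4.5803 m/s

4.58 m/s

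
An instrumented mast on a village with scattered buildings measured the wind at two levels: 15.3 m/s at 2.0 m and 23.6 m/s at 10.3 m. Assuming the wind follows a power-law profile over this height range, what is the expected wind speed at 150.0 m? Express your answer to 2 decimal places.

First find α: α = ln(V₂/V₁)/ln(z₂/z₁) = ln(23.6/15.3)/ln(10.3/2.0) = 0.43339/1.63900 = 0.2644
Extrapolate from 10.3 m to 150.0 m: V₃ = 23.6 × (150.0/10.3)^0.2644 = 23.6 × 2.0305 = 47.9189 m/s

47.92 m/s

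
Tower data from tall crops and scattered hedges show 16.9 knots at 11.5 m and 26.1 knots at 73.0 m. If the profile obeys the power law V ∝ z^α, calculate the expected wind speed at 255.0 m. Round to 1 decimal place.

35.0 knots

First find α: α = ln(V₂/V₁)/ln(z₂/z₁) = ln(26.1/16.9)/ln(73.0/11.5) = 0.43462/1.84811 = 0.2352
Extrapolate from 73.0 m to 255.0 m: V₃ = 26.1 × (255.0/73.0)^0.2352 = 26.1 × 1.3420 = 35.0259 knots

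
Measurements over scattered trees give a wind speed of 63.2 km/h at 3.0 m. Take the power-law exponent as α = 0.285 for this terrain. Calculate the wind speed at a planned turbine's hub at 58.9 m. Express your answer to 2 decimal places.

147.65 km/h

Power-law profile: V₂ = V₁ · (z₂/z₁)^α
V₂ = 63.2 × (58.9/3.0)^0.285 = 63.2 × (19.6333)^0.285
    = 63.2 × 2.3362 = 147.6456 km/h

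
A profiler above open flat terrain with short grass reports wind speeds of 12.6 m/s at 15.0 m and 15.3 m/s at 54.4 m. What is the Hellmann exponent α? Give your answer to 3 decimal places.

α ≈ 0.151

Power law: V₂/V₁ = (z₂/z₁)^α ⇒ α = ln(V₂/V₁) / ln(z₂/z₁)
α = ln(15.3/12.6) / ln(54.4/15.0) = ln(1.2143) / ln(3.6267)
  = 0.19416 / 1.28831 = 0.15071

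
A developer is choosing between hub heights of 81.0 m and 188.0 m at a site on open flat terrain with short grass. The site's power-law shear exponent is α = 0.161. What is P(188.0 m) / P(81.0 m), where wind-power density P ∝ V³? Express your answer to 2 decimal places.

Speed ratio: V_B/V_A = (z_B/z_A)^α = (188.0/81.0)^0.161 = (2.3210)^0.161 = 1.14518
Power-density ratio: P_B/P_A = (V_B/V_A)³ = (1.14518)³ = 1.50183

1.50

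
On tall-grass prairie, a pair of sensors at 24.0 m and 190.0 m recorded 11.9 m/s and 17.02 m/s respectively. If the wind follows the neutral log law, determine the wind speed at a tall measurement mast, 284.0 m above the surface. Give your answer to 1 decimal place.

18.0 m/s

Log law: V ∝ ln(z/z₀). From the pair, with r = V₁/V₂ = 0.69918,
ln z₀ = (ln z₁ − r·ln z₂)/(1 − r) = (3.1781 − 0.69918×5.2470)/0.30082 = -1.6307 → z₀ = 0.1958 m
V₃ = V₁ · ln(z₃/z₀)/ln(z₁/z₀) = 11.9 × 7.2797/4.8087 = 18.0147 m/s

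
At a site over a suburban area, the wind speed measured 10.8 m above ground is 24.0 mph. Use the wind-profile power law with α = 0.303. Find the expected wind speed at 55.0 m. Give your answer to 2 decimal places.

39.30 mph

Power-law profile: V₂ = V₁ · (z₂/z₁)^α
V₂ = 24.0 × (55.0/10.8)^0.303 = 24.0 × (5.0926)^0.303
    = 24.0 × 1.6376 = 39.3019 mph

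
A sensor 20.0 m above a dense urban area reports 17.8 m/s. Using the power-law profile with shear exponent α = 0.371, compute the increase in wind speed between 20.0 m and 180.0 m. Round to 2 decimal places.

22.42 m/s

Power law: V₂ = V₁ · (z₂/z₁)^α = 17.8 × (9.0000)^0.371 = 40.2202 m/s
ΔV = 40.2202 − 17.8 = 22.4202 m/s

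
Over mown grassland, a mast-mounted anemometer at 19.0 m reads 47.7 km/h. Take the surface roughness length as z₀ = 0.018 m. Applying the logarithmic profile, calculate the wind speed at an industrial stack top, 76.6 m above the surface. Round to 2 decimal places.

57.25 km/h

Log law: V(z) ∝ ln(z/z₀), so V₂/V₁ = ln(z₂/z₀) / ln(z₁/z₀).
ln(76.6/0.018) = 8.3560, ln(19.0/0.018) = 6.9618
V₂ = 47.7 × 8.3560/6.9618 = 47.7 × 1.2003 = 57.2523 km/h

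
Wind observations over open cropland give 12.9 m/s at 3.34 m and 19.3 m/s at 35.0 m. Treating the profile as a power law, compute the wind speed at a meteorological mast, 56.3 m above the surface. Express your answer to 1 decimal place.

20.9 m/s

First find α: α = ln(V₂/V₁)/ln(z₂/z₁) = ln(19.3/12.9)/ln(35.0/3.34) = 0.40288/2.34938 = 0.1715
Extrapolate from 35.0 m to 56.3 m: V₃ = 19.3 × (56.3/35.0)^0.1715 = 19.3 × 1.0849 = 20.9391 m/s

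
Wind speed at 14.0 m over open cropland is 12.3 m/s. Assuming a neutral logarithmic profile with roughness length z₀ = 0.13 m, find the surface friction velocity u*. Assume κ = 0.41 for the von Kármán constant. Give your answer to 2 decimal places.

Log law: V(z) = (u*/κ) · ln(z/z₀) ⇒ u* = κ · V / ln(z/z₀)
u* = 0.41 × 12.3 / ln(14.0/0.13) = 0.41 × 12.3 / 4.6793
   = 5.0430 / 4.6793 = 1.0777 m/s

u* ≈ 1.08 m/s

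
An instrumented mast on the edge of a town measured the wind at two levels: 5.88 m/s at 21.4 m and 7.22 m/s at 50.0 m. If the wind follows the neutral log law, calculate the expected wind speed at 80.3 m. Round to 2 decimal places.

Log law: V ∝ ln(z/z₀). From the pair, with r = V₁/V₂ = 0.81440,
ln z₀ = (ln z₁ − r·ln z₂)/(1 − r) = (3.0634 − 0.81440×3.9120)/0.18560 = -0.6605 → z₀ = 0.5166 m
V₃ = V₁ · ln(z₃/z₀)/ln(z₁/z₀) = 5.88 × 5.0462/3.7238 = 7.9681 m/s

7.97 m/s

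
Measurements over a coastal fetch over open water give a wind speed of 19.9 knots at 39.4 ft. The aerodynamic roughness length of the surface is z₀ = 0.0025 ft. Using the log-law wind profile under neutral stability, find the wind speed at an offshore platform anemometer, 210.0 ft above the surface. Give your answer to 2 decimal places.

Log law: V(z) ∝ ln(z/z₀), so V₂/V₁ = ln(z₂/z₀) / ln(z₁/z₀).
ln(210.0/0.0025) = 11.3386, ln(39.4/0.0025) = 9.6652
V₂ = 19.9 × 11.3386/9.6652 = 19.9 × 1.1731 = 23.3453 knots

23.35 knots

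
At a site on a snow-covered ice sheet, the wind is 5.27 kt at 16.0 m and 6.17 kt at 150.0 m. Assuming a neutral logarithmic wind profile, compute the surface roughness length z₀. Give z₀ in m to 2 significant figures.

z₀ ≈ 0.000033 m

Log law: V(z) ∝ ln(z/z₀). With r = V₁/V₂ = 5.27/6.17 = 0.85413,
r · ln(z₂/z₀) = ln(z₁/z₀) ⇒ ln z₀ = (ln z₁ − r·ln z₂)/(1 − r)
ln z₀ = (2.77259 − 0.85413×5.01064) / 0.14587 = -10.3324
z₀ = exp(-10.3324) = 0.00003256 m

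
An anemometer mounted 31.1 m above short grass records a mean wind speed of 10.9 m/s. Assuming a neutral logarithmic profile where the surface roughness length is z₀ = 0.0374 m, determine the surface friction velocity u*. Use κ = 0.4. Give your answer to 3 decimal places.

Log law: V(z) = (u*/κ) · ln(z/z₀) ⇒ u* = κ · V / ln(z/z₀)
u* = 0.4 × 10.9 / ln(31.1/0.0374) = 0.4 × 10.9 / 6.7233
   = 4.3600 / 6.7233 = 0.6485 m/s

u* ≈ 0.648 m/s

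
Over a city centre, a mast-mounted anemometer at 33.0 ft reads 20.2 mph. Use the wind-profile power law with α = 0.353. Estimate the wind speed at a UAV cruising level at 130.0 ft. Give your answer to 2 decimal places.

32.77 mph

Power-law profile: V₂ = V₁ · (z₂/z₁)^α
V₂ = 20.2 × (130.0/33.0)^0.353 = 20.2 × (3.9394)^0.353
    = 20.2 × 1.6225 = 32.7746 mph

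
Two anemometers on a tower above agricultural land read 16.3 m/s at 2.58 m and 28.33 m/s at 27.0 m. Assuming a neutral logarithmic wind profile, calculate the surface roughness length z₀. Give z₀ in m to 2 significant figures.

Log law: V(z) ∝ ln(z/z₀). With r = V₁/V₂ = 16.3/28.33 = 0.57536,
r · ln(z₂/z₀) = ln(z₁/z₀) ⇒ ln z₀ = (ln z₁ − r·ln z₂)/(1 − r)
ln z₀ = (0.94779 − 0.57536×3.29584) / 0.42464 = -2.2337
z₀ = exp(-2.2337) = 0.1071 m

z₀ ≈ 0.11 m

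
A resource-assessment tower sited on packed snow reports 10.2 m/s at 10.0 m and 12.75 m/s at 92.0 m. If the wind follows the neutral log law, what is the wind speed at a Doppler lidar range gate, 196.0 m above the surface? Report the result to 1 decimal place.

13.6 m/s

Log law: V ∝ ln(z/z₀). From the pair, with r = V₁/V₂ = 0.80000,
ln z₀ = (ln z₁ − r·ln z₂)/(1 − r) = (2.3026 − 0.80000×4.5218)/0.20000 = -6.5742 → z₀ = 0.001396 m
V₃ = V₁ · ln(z₃/z₀)/ln(z₁/z₀) = 10.2 × 11.8523/8.8768 = 13.6191 m/s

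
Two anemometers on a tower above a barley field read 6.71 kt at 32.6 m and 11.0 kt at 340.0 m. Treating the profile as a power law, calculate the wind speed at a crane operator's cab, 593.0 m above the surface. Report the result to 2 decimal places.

12.37 kt

First find α: α = ln(V₂/V₁)/ln(z₂/z₁) = ln(11.0/6.71)/ln(340.0/32.6) = 0.49430/2.34463 = 0.2108
Extrapolate from 340.0 m to 593.0 m: V₃ = 11.0 × (593.0/340.0)^0.2108 = 11.0 × 1.1244 = 12.3686 kt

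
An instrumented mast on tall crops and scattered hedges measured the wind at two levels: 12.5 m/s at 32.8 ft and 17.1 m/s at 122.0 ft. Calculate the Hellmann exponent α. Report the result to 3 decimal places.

α ≈ 0.239

Power law: V₂/V₁ = (z₂/z₁)^α ⇒ α = ln(V₂/V₁) / ln(z₂/z₁)
α = ln(17.1/12.5) / ln(122.0/32.8) = ln(1.3680) / ln(3.7195)
  = 0.31335 / 1.31359 = 0.23854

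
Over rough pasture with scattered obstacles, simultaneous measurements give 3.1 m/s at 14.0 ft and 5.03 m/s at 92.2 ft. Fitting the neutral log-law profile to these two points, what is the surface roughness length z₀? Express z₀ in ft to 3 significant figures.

Log law: V(z) ∝ ln(z/z₀). With r = V₁/V₂ = 3.1/5.03 = 0.61630,
r · ln(z₂/z₀) = ln(z₁/z₀) ⇒ ln z₀ = (ln z₁ − r·ln z₂)/(1 − r)
ln z₀ = (2.63906 − 0.61630×4.52396) / 0.38370 = -0.3885
z₀ = exp(-0.3885) = 0.6781 ft

z₀ ≈ 0.678 ft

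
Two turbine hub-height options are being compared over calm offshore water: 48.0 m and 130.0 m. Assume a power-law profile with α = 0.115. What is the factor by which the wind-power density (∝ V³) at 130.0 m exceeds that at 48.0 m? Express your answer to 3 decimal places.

Speed ratio: V_B/V_A = (z_B/z_A)^α = (130.0/48.0)^0.115 = (2.7083)^0.115 = 1.12140
Power-density ratio: P_B/P_A = (V_B/V_A)³ = (1.12140)³ = 1.41020

1.410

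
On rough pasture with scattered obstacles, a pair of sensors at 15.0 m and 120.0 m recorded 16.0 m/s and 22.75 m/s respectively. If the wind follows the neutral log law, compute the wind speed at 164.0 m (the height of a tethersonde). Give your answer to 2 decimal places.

23.76 m/s

Log law: V ∝ ln(z/z₀). From the pair, with r = V₁/V₂ = 0.70330,
ln z₀ = (ln z₁ − r·ln z₂)/(1 − r) = (2.7081 − 0.70330×4.7875)/0.29670 = -2.2210 → z₀ = 0.1085 m
V₃ = V₁ · ln(z₃/z₀)/ln(z₁/z₀) = 16.0 × 7.3209/4.9290 = 23.7640 m/s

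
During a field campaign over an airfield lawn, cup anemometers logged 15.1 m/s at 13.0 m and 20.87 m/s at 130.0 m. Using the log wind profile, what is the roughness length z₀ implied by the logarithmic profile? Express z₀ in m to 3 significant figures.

Log law: V(z) ∝ ln(z/z₀). With r = V₁/V₂ = 15.1/20.87 = 0.72353,
r · ln(z₂/z₀) = ln(z₁/z₀) ⇒ ln z₀ = (ln z₁ − r·ln z₂)/(1 − r)
ln z₀ = (2.56495 − 0.72353×4.86753) / 0.27647 = -3.4609
z₀ = exp(-3.4609) = 0.03140 m

z₀ ≈ 0.0314 m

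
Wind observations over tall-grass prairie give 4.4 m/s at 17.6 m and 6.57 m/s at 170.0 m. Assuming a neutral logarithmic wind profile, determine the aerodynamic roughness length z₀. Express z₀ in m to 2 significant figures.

Log law: V(z) ∝ ln(z/z₀). With r = V₁/V₂ = 4.4/6.57 = 0.66971,
r · ln(z₂/z₀) = ln(z₁/z₀) ⇒ ln z₀ = (ln z₁ − r·ln z₂)/(1 − r)
ln z₀ = (2.86790 − 0.66971×5.13580) / 0.33029 = -1.7306
z₀ = exp(-1.7306) = 0.1772 m

z₀ ≈ 0.18 m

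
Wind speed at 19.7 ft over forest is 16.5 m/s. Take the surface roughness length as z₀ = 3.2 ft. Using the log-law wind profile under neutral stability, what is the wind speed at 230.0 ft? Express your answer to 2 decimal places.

Log law: V(z) ∝ ln(z/z₀), so V₂/V₁ = ln(z₂/z₀) / ln(z₁/z₀).
ln(230.0/3.2) = 4.2749, ln(19.7/3.2) = 1.8175
V₂ = 16.5 × 4.2749/1.8175 = 16.5 × 2.3521 = 38.8102 m/s

38.81 m/s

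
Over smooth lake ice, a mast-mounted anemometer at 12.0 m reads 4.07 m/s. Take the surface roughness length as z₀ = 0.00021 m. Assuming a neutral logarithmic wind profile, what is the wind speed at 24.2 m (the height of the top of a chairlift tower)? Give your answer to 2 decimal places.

Log law: V(z) ∝ ln(z/z₀), so V₂/V₁ = ln(z₂/z₀) / ln(z₁/z₀).
ln(24.2/0.00021) = 11.6548, ln(12.0/0.00021) = 10.9533
V₂ = 4.07 × 11.6548/10.9533 = 4.07 × 1.0640 = 4.3306 m/s

4.33 m/s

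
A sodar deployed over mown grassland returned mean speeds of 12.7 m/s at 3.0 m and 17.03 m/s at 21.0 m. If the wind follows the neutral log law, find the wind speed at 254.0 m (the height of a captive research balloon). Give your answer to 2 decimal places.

22.58 m/s

Log law: V ∝ ln(z/z₀). From the pair, with r = V₁/V₂ = 0.74574,
ln z₀ = (ln z₁ − r·ln z₂)/(1 − r) = (1.0986 − 0.74574×3.0445)/0.25426 = -4.6088 → z₀ = 0.009964 m
V₃ = V₁ · ln(z₃/z₀)/ln(z₁/z₀) = 12.7 × 10.1461/5.7074 = 22.5770 m/s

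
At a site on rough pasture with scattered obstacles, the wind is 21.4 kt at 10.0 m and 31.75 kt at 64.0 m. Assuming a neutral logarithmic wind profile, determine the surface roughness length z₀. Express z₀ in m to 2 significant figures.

z₀ ≈ 0.22 m

Log law: V(z) ∝ ln(z/z₀). With r = V₁/V₂ = 21.4/31.75 = 0.67402,
r · ln(z₂/z₀) = ln(z₁/z₀) ⇒ ln z₀ = (ln z₁ − r·ln z₂)/(1 − r)
ln z₀ = (2.30259 − 0.67402×4.15888) / 0.32598 = -1.5356
z₀ = exp(-1.5356) = 0.2153 m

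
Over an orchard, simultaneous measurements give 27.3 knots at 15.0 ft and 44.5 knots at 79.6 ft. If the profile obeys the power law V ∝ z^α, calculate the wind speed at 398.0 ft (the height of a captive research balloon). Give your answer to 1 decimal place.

First find α: α = ln(V₂/V₁)/ln(z₂/z₁) = ln(44.5/27.3)/ln(79.6/15.0) = 0.48860/1.66896 = 0.2928
Extrapolate from 79.6 ft to 398.0 ft: V₃ = 44.5 × (398.0/79.6)^0.2928 = 44.5 × 1.6019 = 71.2835 knots

71.3 knots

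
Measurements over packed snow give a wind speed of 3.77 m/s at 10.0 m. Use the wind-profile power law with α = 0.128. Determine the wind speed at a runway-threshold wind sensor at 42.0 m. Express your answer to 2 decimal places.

4.53 m/s

Power-law profile: V₂ = V₁ · (z₂/z₁)^α
V₂ = 3.77 × (42.0/10.0)^0.128 = 3.77 × (4.2000)^0.128
    = 3.77 × 1.2016 = 4.5302 m/s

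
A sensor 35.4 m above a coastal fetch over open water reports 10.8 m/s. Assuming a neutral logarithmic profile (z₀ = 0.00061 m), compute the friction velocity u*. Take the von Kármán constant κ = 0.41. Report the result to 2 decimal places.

Log law: V(z) = (u*/κ) · ln(z/z₀) ⇒ u* = κ · V / ln(z/z₀)
u* = 0.41 × 10.8 / ln(35.4/0.00061) = 0.41 × 10.8 / 10.9688
   = 4.4280 / 10.9688 = 0.4037 m/s

u* ≈ 0.40 m/s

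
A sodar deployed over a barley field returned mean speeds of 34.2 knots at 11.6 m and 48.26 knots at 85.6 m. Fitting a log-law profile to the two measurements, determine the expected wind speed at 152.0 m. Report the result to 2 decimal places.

52.30 knots

Log law: V ∝ ln(z/z₀). From the pair, with r = V₁/V₂ = 0.70866,
ln z₀ = (ln z₁ − r·ln z₂)/(1 − r) = (2.4510 − 0.70866×4.4497)/0.29134 = -2.4106 → z₀ = 0.08976 m
V₃ = V₁ · ln(z₃/z₀)/ln(z₁/z₀) = 34.2 × 7.4345/4.8617 = 52.2993 knots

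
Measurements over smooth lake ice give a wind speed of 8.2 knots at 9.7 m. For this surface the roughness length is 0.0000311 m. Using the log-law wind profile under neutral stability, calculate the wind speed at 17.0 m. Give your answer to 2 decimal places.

8.56 knots

Log law: V(z) ∝ ln(z/z₀), so V₂/V₁ = ln(z₂/z₀) / ln(z₁/z₀).
ln(17.0/0.0000311) = 13.2115, ln(9.7/0.0000311) = 12.6504
V₂ = 8.2 × 13.2115/12.6504 = 8.2 × 1.0444 = 8.5637 knots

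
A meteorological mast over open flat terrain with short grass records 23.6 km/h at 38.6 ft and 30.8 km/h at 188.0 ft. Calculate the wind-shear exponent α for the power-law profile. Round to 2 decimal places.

α ≈ 0.17

Power law: V₂/V₁ = (z₂/z₁)^α ⇒ α = ln(V₂/V₁) / ln(z₂/z₁)
α = ln(30.8/23.6) / ln(188.0/38.6) = ln(1.3051) / ln(4.8705)
  = 0.26627 / 1.58319 = 0.16818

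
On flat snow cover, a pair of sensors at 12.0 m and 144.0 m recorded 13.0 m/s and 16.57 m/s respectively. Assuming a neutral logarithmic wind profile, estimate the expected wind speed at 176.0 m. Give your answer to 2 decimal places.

16.86 m/s

Log law: V ∝ ln(z/z₀). From the pair, with r = V₁/V₂ = 0.78455,
ln z₀ = (ln z₁ − r·ln z₂)/(1 − r) = (2.4849 − 0.78455×4.9698)/0.21545 = -6.5638 → z₀ = 0.001411 m
V₃ = V₁ · ln(z₃/z₀)/ln(z₁/z₀) = 13.0 × 11.7343/9.0487 = 16.8583 m/s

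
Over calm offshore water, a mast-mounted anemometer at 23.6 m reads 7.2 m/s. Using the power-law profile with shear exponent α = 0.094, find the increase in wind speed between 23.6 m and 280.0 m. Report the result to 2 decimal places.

Power law: V₂ = V₁ · (z₂/z₁)^α = 7.2 × (11.8644)^0.094 = 9.0847 m/s
ΔV = 9.0847 − 7.2 = 1.8847 m/s

1.88 m/s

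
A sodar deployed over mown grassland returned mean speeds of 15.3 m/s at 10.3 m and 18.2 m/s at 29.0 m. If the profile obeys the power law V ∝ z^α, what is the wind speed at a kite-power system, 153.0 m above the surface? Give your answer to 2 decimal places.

First find α: α = ln(V₂/V₁)/ln(z₂/z₁) = ln(18.2/15.3)/ln(29.0/10.3) = 0.17357/1.03515 = 0.1677
Extrapolate from 29.0 m to 153.0 m: V₃ = 18.2 × (153.0/29.0)^0.1677 = 18.2 × 1.3216 = 24.0537 m/s

24.05 m/s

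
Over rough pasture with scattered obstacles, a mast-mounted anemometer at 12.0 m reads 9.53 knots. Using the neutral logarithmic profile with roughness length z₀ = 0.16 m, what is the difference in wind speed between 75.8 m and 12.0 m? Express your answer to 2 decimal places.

Log law: V₂ = V₁ · ln(z₂/z₀)/ln(z₁/z₀) = 9.53 × 6.1607/4.3175 = 13.5985 knots
ΔV = 13.5985 − 9.53 = 4.0685 knots

4.07 knots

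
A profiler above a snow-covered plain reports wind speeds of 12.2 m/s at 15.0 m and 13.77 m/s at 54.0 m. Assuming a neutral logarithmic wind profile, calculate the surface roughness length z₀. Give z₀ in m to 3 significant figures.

z₀ ≈ 0.000713 m

Log law: V(z) ∝ ln(z/z₀). With r = V₁/V₂ = 12.2/13.77 = 0.88598,
r · ln(z₂/z₀) = ln(z₁/z₀) ⇒ ln z₀ = (ln z₁ − r·ln z₂)/(1 − r)
ln z₀ = (2.70805 − 0.88598×3.98898) / 0.11402 = -7.2457
z₀ = exp(-7.2457) = 0.0007132 m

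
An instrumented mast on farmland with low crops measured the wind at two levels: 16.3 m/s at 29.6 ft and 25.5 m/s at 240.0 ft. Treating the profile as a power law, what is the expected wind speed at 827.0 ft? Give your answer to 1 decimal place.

First find α: α = ln(V₂/V₁)/ln(z₂/z₁) = ln(25.5/16.3)/ln(240.0/29.6) = 0.44751/2.09286 = 0.2138
Extrapolate from 240.0 ft to 827.0 ft: V₃ = 25.5 × (827.0/240.0)^0.2138 = 25.5 × 1.3028 = 33.2222 m/s

33.2 m/s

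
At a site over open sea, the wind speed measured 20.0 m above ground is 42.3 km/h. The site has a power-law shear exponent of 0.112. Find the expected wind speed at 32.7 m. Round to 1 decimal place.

44.7 km/h

Power-law profile: V₂ = V₁ · (z₂/z₁)^α
V₂ = 42.3 × (32.7/20.0)^0.112 = 42.3 × (1.6350)^0.112
    = 42.3 × 1.0566 = 44.6945 km/h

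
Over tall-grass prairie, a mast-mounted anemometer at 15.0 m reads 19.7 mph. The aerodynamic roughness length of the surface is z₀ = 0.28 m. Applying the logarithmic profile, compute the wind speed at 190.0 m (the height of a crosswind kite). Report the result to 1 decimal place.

32.3 mph

Log law: V(z) ∝ ln(z/z₀), so V₂/V₁ = ln(z₂/z₀) / ln(z₁/z₀).
ln(190.0/0.28) = 6.5200, ln(15.0/0.28) = 3.9810
V₂ = 19.7 × 6.5200/3.9810 = 19.7 × 1.6378 = 32.2641 mph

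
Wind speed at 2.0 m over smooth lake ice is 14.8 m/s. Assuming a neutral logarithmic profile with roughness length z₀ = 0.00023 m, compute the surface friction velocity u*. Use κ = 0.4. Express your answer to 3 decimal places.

Log law: V(z) = (u*/κ) · ln(z/z₀) ⇒ u* = κ · V / ln(z/z₀)
u* = 0.4 × 14.8 / ln(2.0/0.00023) = 0.4 × 14.8 / 9.0706
   = 5.9200 / 9.0706 = 0.6527 m/s

u* ≈ 0.653 m/s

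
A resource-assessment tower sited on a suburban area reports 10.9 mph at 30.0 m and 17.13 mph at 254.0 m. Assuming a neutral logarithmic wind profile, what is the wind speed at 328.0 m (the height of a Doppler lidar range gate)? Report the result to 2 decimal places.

17.88 mph

Log law: V ∝ ln(z/z₀). From the pair, with r = V₁/V₂ = 0.63631,
ln z₀ = (ln z₁ − r·ln z₂)/(1 − r) = (3.4012 − 0.63631×5.5373)/0.36369 = -0.3362 → z₀ = 0.7145 m
V₃ = V₁ · ln(z₃/z₀)/ln(z₁/z₀) = 10.9 × 6.1292/3.7374 = 17.8757 mph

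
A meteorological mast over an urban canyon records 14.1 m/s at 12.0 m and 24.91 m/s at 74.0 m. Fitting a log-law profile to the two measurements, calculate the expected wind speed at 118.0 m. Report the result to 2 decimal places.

27.68 m/s

Log law: V ∝ ln(z/z₀). From the pair, with r = V₁/V₂ = 0.56604,
ln z₀ = (ln z₁ − r·ln z₂)/(1 − r) = (2.4849 − 0.56604×4.3041)/0.43396 = 0.1121 → z₀ = 1.119 m
V₃ = V₁ · ln(z₃/z₀)/ln(z₁/z₀) = 14.1 × 4.6586/2.3728 = 27.6828 m/s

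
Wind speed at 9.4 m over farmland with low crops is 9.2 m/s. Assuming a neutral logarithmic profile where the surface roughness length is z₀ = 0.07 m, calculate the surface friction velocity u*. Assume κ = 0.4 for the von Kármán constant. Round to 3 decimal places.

Log law: V(z) = (u*/κ) · ln(z/z₀) ⇒ u* = κ · V / ln(z/z₀)
u* = 0.4 × 9.2 / ln(9.4/0.07) = 0.4 × 9.2 / 4.9000
   = 3.6800 / 4.9000 = 0.7510 m/s

u* ≈ 0.751 m/s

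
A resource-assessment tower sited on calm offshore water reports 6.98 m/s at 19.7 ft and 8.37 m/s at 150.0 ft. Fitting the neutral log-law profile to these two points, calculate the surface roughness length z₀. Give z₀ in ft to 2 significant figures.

z₀ ≈ 0.00074 ft

Log law: V(z) ∝ ln(z/z₀). With r = V₁/V₂ = 6.98/8.37 = 0.83393,
r · ln(z₂/z₀) = ln(z₁/z₀) ⇒ ln z₀ = (ln z₁ − r·ln z₂)/(1 − r)
ln z₀ = (2.98062 − 0.83393×5.01064) / 0.16607 = -7.2133
z₀ = exp(-7.2133) = 0.0007367 ft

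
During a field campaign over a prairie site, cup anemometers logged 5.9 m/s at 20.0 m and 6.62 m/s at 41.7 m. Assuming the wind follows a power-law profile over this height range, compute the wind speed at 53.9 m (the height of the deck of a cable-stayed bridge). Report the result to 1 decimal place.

First find α: α = ln(V₂/V₁)/ln(z₂/z₁) = ln(6.62/5.9)/ln(41.7/20.0) = 0.11514/0.73477 = 0.1567
Extrapolate from 41.7 m to 53.9 m: V₃ = 6.62 × (53.9/41.7)^0.1567 = 6.62 × 1.0410 = 6.8917 m/s

6.9 m/s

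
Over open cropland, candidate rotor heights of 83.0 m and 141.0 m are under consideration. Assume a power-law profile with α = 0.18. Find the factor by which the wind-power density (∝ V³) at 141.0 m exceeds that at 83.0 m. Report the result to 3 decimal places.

Speed ratio: V_B/V_A = (z_B/z_A)^α = (141.0/83.0)^0.18 = (1.6988)^0.18 = 1.10008
Power-density ratio: P_B/P_A = (V_B/V_A)³ = (1.10008)³ = 1.33130

1.331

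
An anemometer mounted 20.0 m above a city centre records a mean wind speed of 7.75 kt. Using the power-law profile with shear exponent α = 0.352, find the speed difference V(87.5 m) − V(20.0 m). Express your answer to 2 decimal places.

5.28 kt

Power law: V₂ = V₁ · (z₂/z₁)^α = 7.75 × (4.3750)^0.352 = 13.0294 kt
ΔV = 13.0294 − 7.75 = 5.2794 kt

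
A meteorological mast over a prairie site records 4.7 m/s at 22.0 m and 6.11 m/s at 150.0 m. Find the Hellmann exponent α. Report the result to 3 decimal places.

Power law: V₂/V₁ = (z₂/z₁)^α ⇒ α = ln(V₂/V₁) / ln(z₂/z₁)
α = ln(6.11/4.7) / ln(150.0/22.0) = ln(1.3000) / ln(6.8182)
  = 0.26236 / 1.91959 = 0.13668

α ≈ 0.137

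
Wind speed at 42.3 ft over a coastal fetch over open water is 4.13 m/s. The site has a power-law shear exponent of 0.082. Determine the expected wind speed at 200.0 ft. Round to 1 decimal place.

4.7 m/s

Power-law profile: V₂ = V₁ · (z₂/z₁)^α
V₂ = 4.13 × (200.0/42.3)^0.082 = 4.13 × (4.7281)^0.082
    = 4.13 × 1.1359 = 4.6911 m/s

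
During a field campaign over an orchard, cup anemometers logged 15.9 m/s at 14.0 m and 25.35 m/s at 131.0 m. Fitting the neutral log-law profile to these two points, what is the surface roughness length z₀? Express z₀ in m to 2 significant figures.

z₀ ≈ 0.33 m

Log law: V(z) ∝ ln(z/z₀). With r = V₁/V₂ = 15.9/25.35 = 0.62722,
r · ln(z₂/z₀) = ln(z₁/z₀) ⇒ ln z₀ = (ln z₁ − r·ln z₂)/(1 − r)
ln z₀ = (2.63906 − 0.62722×4.87520) / 0.37278 = -1.1233
z₀ = exp(-1.1233) = 0.3252 m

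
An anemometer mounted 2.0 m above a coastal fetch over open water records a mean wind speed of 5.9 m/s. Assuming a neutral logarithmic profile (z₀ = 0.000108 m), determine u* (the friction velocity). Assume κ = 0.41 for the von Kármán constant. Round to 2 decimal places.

u* ≈ 0.25 m/s

Log law: V(z) = (u*/κ) · ln(z/z₀) ⇒ u* = κ · V / ln(z/z₀)
u* = 0.41 × 5.9 / ln(2.0/0.000108) = 0.41 × 5.9 / 9.8265
   = 2.4190 / 9.8265 = 0.2462 m/s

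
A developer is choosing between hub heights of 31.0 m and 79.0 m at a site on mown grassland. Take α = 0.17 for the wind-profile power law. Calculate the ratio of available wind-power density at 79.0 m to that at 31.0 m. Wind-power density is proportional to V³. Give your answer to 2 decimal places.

Speed ratio: V_B/V_A = (z_B/z_A)^α = (79.0/31.0)^0.17 = (2.5484)^0.17 = 1.17237
Power-density ratio: P_B/P_A = (V_B/V_A)³ = (1.17237)³ = 1.61137

1.61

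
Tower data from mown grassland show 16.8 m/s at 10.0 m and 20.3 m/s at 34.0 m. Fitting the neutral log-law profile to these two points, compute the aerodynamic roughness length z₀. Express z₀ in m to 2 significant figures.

z₀ ≈ 0.028 m

Log law: V(z) ∝ ln(z/z₀). With r = V₁/V₂ = 16.8/20.3 = 0.82759,
r · ln(z₂/z₀) = ln(z₁/z₀) ⇒ ln z₀ = (ln z₁ − r·ln z₂)/(1 − r)
ln z₀ = (2.30259 − 0.82759×3.52636) / 0.17241 = -3.5715
z₀ = exp(-3.5715) = 0.02811 m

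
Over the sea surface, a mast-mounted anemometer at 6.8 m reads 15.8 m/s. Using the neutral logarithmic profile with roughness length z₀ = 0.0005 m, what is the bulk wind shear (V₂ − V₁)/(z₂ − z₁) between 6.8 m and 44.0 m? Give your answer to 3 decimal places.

0.083 m/s/m

Log law: V₂ = V₁ · ln(z₂/z₀)/ln(z₁/z₀) = 15.8 × 11.3851/9.5178 = 18.8997 m/s
ΔV/Δz = (18.8997 − 15.8)/(44.0 − 6.8) = 3.0997/37.2000 = 0.08333 m/s/m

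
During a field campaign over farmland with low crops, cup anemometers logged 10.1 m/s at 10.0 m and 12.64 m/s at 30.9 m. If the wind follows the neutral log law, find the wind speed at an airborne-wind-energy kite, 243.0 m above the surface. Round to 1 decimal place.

17.3 m/s

Log law: V ∝ ln(z/z₀). From the pair, with r = V₁/V₂ = 0.79905,
ln z₀ = (ln z₁ − r·ln z₂)/(1 − r) = (2.3026 − 0.79905×3.4308)/0.20095 = -2.1834 → z₀ = 0.1127 m
V₃ = V₁ · ln(z₃/z₀)/ln(z₁/z₀) = 10.1 × 7.6765/4.4860 = 17.2831 m/s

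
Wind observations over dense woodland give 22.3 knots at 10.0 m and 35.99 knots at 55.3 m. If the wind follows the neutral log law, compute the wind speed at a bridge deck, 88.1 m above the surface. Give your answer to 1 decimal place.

Log law: V ∝ ln(z/z₀). From the pair, with r = V₁/V₂ = 0.61962,
ln z₀ = (ln z₁ − r·ln z₂)/(1 − r) = (2.3026 − 0.61962×4.0128)/0.38038 = -0.4832 → z₀ = 0.6168 m
V₃ = V₁ · ln(z₃/z₀)/ln(z₁/z₀) = 22.3 × 4.9617/2.7858 = 39.7179 knots

39.7 knots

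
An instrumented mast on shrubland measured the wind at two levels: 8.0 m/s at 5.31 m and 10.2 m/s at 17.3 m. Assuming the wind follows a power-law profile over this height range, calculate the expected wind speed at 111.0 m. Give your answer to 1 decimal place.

15.0 m/s

First find α: α = ln(V₂/V₁)/ln(z₂/z₁) = ln(10.2/8.0)/ln(17.3/5.31) = 0.24295/1.18111 = 0.2057
Extrapolate from 17.3 m to 111.0 m: V₃ = 10.2 × (111.0/17.3)^0.2057 = 10.2 × 1.4657 = 14.9503 m/s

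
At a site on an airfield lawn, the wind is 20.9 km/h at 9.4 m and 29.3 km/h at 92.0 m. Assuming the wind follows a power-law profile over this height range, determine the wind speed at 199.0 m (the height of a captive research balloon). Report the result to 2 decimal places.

32.85 km/h

First find α: α = ln(V₂/V₁)/ln(z₂/z₁) = ln(29.3/20.9)/ln(92.0/9.4) = 0.33784/2.28108 = 0.1481
Extrapolate from 92.0 m to 199.0 m: V₃ = 29.3 × (199.0/92.0)^0.1481 = 29.3 × 1.1210 = 32.8467 km/h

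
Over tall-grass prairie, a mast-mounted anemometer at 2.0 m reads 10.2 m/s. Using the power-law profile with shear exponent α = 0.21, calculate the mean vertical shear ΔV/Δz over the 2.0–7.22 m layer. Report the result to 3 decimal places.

Power law: V₂ = V₁ · (z₂/z₁)^α = 10.2 × (3.6100)^0.21 = 13.3560 m/s
ΔV/Δz = (13.3560 − 10.2)/(7.22 − 2.0) = 3.1560/5.2200 = 0.60460 m/s/m

0.605 m/s/m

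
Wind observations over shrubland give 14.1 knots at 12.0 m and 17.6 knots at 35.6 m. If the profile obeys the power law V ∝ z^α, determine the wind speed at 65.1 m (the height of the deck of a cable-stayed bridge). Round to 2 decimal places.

First find α: α = ln(V₂/V₁)/ln(z₂/z₁) = ln(17.6/14.1)/ln(35.6/12.0) = 0.22172/1.08744 = 0.2039
Extrapolate from 35.6 m to 65.1 m: V₃ = 17.6 × (65.1/35.6)^0.2039 = 17.6 × 1.1310 = 19.9049 knots

19.90 knots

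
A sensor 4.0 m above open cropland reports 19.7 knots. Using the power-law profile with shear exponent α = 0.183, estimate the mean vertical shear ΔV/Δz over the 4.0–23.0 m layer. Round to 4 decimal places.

Power law: V₂ = V₁ · (z₂/z₁)^α = 19.7 × (5.7500)^0.183 = 27.1322 knots
ΔV/Δz = (27.1322 − 19.7)/(23.0 − 4.0) = 7.4322/19.0000 = 0.39117 knots/m

0.3912 knots/m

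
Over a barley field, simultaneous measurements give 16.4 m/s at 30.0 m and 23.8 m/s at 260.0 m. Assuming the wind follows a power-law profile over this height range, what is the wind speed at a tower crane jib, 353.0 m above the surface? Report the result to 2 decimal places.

First find α: α = ln(V₂/V₁)/ln(z₂/z₁) = ln(23.8/16.4)/ln(260.0/30.0) = 0.37240/2.15948 = 0.1725
Extrapolate from 260.0 m to 353.0 m: V₃ = 23.8 × (353.0/260.0)^0.1725 = 23.8 × 1.0541 = 25.0887 m/s

25.09 m/s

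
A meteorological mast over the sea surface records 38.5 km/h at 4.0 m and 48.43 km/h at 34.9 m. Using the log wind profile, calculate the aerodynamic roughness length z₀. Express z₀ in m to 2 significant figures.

z₀ ≈ 0.00090 m

Log law: V(z) ∝ ln(z/z₀). With r = V₁/V₂ = 38.5/48.43 = 0.79496,
r · ln(z₂/z₀) = ln(z₁/z₀) ⇒ ln z₀ = (ln z₁ − r·ln z₂)/(1 − r)
ln z₀ = (1.38629 − 0.79496×3.55249) / 0.20504 = -7.0123
z₀ = exp(-7.0123) = 0.0009007 m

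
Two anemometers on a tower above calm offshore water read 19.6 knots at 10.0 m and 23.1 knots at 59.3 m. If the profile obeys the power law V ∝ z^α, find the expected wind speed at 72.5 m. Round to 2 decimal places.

23.53 knots

First find α: α = ln(V₂/V₁)/ln(z₂/z₁) = ln(23.1/19.6)/ln(59.3/10.0) = 0.16430/1.78002 = 0.0923
Extrapolate from 59.3 m to 72.5 m: V₃ = 23.1 × (72.5/59.3)^0.0923 = 23.1 × 1.0187 = 23.5325 knots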